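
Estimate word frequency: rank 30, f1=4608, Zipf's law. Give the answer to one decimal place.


Zipf's law: f(r) = f(1) / r
f(1) = 4608
f(30) = 4608 / 30
= 153.6 occurrences


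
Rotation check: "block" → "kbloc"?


Word: "block", Candidate: "kbloc"
Method: check if candidate is substring of word+word
"blockblock" contains "kbloc"? Yes
Is rotation = Yes


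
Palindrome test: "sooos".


Word: "sooos"
Reversed: "sooos"
Forward == Backward? sooos == sooos
Palindrome = Yes


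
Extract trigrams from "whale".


Word: "whale" (length 5)
Number of trigrams = 5 - 3 + 1 = 3
  Position 0: "wha"
  Position 1: "hal"
  Position 2: "ale"
Trigrams = "wha", "hal", "ale"


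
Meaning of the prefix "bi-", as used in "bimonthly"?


Prefix: bi-
Example: bimonthly = bi- + monthly
Meaning = two


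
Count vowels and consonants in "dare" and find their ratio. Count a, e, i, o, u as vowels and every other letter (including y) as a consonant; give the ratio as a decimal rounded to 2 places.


Word: "dare"
Vowels (a,e,i,o,u): 2
Consonants: 2
Ratio = 2/2
= 1.00


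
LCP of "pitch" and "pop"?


Word 1: "pitch"
Word 2: "pop"
Comparing from start:
  Pos 0: 'p' == 'p'
  Pos 1: 'i' != 'o' (stop)
LCP = "p" (length 1)


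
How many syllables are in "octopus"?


Word: "octopus"
Syllable breakdown: oc / to / pus
Counting: 3 parts
= 3 syllables


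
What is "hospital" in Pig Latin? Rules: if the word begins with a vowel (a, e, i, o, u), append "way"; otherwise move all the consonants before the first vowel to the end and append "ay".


Word: "hospital"
Starts with consonant(s) → move to end, add 'ay'
Consonant cluster: "h"
Pig Latin = "ospitalhay"


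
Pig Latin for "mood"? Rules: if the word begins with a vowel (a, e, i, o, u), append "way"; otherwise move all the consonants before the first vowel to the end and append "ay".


Word: "mood"
Starts with consonant(s) → move to end, add 'ay'
Consonant cluster: "m"
Pig Latin = "oodmay"


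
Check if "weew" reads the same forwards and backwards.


Word: "weew"
Reversed: "weew"
Forward == Backward? weew == weew
Palindrome = Yes


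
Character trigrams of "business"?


Word: "business" (length 8)
Number of trigrams = 8 - 3 + 1 = 6
  Position 0: "bus"
  Position 1: "usi"
  Position 2: "sin"
  Position 3: "ine"
  Position 4: "nes"
  Position 5: "ess"
Trigrams = "bus", "usi", "sin", "ine", "nes", "ess"


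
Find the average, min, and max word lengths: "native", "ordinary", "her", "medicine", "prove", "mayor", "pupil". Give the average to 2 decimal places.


Lengths: "native"=6, "ordinary"=8, "her"=3, "medicine"=8, "prove"=5, "mayor"=5, "pupil"=5
Sum = 40, Count = 7
Average = 40/7 = 5.71
= avg=5.71, min=3, max=8


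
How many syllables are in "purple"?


Word: "purple"
Syllable breakdown: pur · ple
Counting: 2 parts
= 2 syllables


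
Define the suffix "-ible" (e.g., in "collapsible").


Suffix: -ible
As in: collapsible -> collapse + -ible, with a spelling change
Meaning = capable of


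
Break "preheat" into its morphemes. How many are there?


Word: "preheat"
Morphemes: pre- | heat
Each morpheme carries meaning
= 2 morphemes


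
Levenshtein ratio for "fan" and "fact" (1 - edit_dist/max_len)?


Word 1: "fan" (length 3)
Word 2: "fact" (length 4)
One optimal edit sequence:
  1. keep 'f'
  2. keep 'a'
  3. insert 'c'  (+1)
  4. substitute 'n' -> 't'  (+1)
Edit distance = 2
Max length = max(3, 4) = 4
Similarity = 1 - 2/4
= 0.5000


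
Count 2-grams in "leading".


Word: "leading" (length 7)
Number of 2-grams = length - 2 + 1 = 7 - 2 + 1
= 6


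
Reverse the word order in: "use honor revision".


Original: "use honor revision"
Words (1..n): use | honor | revision
Reversed (n..1): revision | honor | use
Result = "revision honor use"


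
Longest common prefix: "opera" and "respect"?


Word 1: "opera"
Word 2: "respect"
Comparing from start:
  Pos 0: 'o' != 'r' (stop)
LCP = "" (length 0)


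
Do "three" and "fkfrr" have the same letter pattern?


Pattern of "three": [0, 1, 2, 3, 3]
Pattern of "fkfrr": [0, 1, 0, 2, 2]
Patterns do not match
Same pattern = No


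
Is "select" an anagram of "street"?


Word 1: "street" → sorted: eerstt
Word 2: "select" → sorted: ceelst
Same letters? eerstt != ceelst
Anagram = No


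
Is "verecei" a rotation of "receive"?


Word: "receive", Candidate: "verecei"
Method: check if candidate is substring of word+word
"receivereceive" contains "verecei"? Yes
Is rotation = Yes


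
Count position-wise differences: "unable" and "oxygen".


Comparing character by character (same length = 6):
  Pos 0: 'u' vs 'o' !=
  Pos 1: 'n' vs 'x' !=
  Pos 2: 'a' vs 'y' !=
  Pos 3: 'b' vs 'g' !=
  Pos 4: 'l' vs 'e' !=
  Pos 5: 'e' vs 'n' !=
Hamming distance = 6


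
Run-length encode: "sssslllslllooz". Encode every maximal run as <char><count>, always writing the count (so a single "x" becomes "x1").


String: "sssslllslllooz"
Scanning for consecutive runs:
  's' x 4
  'l' x 3
  's' x 1
  'l' x 3
  'o' x 2
  'z' x 1
RLE = "s4l3s1l3o2z1"


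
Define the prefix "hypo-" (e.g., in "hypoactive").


Prefix: hypo-
Example: hypoactive = hypo- + active
Meaning = under / below normal


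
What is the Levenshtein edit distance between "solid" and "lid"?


Word 1: "solid" (length 5)
Word 2: "lid" (length 3)
One optimal edit sequence (insert/delete/substitute each cost 1):
  1. delete 's'  (+1)
  2. delete 'o'  (+1)
  3. keep 'l'
  4. keep 'i'
  5. keep 'd'
Total edit operations: 2
Edit distance = 2


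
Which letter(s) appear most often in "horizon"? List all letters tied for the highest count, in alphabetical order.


Word: "horizon"
Letter counts:
  'h': 1
  'i': 1
  'n': 1
  'o': 2
  'r': 1
  'z': 1
Maximum count = 2
Most frequent = 'o' (2 times each)


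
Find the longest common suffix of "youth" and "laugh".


Word 1: "youth"
Word 2: "laugh"
Comparing from end:
  Pos -1: 'h' == 'h'
  Pos -2: 't' != 'g' (stop)
LCS = "h" (length 1)


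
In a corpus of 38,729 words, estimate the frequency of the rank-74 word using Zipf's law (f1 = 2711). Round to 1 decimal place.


Zipf's law: f(r) = f(1) / r
f(1) = 2711
f(74) = 2711 / 74
= 36.6 occurrences


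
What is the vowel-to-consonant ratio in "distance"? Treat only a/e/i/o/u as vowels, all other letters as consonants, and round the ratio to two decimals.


Word: "distance"
Vowels (a,e,i,o,u): 3
Consonants: 5
Ratio = 3/5
= 0.60


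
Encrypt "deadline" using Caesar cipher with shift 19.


Word: "deadline"
Shift: 19
Each letter → (letter + shift) mod 26:
  'd' (3) + 19 = 22 → 'w'
  'e' (4) + 19 = 23 → 'x'
  'a' (0) + 19 = 19 → 't'
  'd' (3) + 19 = 22 → 'w'
  'l' (11) + 19 = 4 → 'e'
  'i' (8) + 19 = 1 → 'b'
  'n' (13) + 19 = 6 → 'g'
  'e' (4) + 19 = 23 → 'x'
Result = "wxtwebgx"


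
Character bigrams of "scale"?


Word: "scale" (length 5)
Number of bigrams = 5 - 2 + 1 = 4
  Position 0: "sc"
  Position 1: "ca"
  Position 2: "al"
  Position 3: "le"
Bigrams = "sc", "ca", "al", "le"


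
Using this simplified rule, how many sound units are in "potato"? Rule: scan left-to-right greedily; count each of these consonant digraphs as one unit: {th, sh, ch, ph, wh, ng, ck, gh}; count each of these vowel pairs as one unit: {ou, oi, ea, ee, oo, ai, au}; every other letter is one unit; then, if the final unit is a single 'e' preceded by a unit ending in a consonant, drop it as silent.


Word: "potato" (6 letters)
Left-to-right scan:
  (1) 'p' (letter)
  (2) 'o' (letter)
  (3) 't' (letter)
  (4) 'a' (letter)
  (5) 't' (letter)
  (6) 'o' (letter)
Units from scan: 6
Sound units = 6 units


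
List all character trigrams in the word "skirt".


Word: "skirt" (length 5)
Number of trigrams = 5 - 3 + 1 = 3
  Position 0: "ski"
  Position 1: "kir"
  Position 2: "irt"
Trigrams = "ski", "kir", "irt"


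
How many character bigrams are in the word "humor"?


Word: "humor" (length 5)
Number of 2-grams = length - 2 + 1 = 5 - 2 + 1
= 4


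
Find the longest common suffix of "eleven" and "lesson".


Word 1: "eleven"
Word 2: "lesson"
Comparing from end:
  Pos -1: 'n' == 'n'
  Pos -2: 'e' != 'o' (stop)
LCS = "n" (length 1)


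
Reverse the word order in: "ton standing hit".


Original: "ton standing hit"
Words (1..n): ton | standing | hit
Reversed (n..1): hit | standing | ton
Result = "hit standing ton"


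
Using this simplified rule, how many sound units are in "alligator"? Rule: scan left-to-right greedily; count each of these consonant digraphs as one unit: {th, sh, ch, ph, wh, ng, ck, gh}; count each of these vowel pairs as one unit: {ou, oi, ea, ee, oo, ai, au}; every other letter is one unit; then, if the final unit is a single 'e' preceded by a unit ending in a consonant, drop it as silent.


Word: "alligator" (9 letters)
Left-to-right scan:
  (1) 'a' (letter)
  (2) 'l' (letter)
  (3) 'l' (letter)
  (4) 'i' (letter)
  (5) 'g' (letter)
  (6) 'a' (letter)
  (7) 't' (letter)
  (8) 'o' (letter)
  (9) 'r' (letter)
Units from scan: 9
Sound units = 9 units


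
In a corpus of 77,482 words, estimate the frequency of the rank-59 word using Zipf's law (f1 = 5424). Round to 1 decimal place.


Zipf's law: f(r) = f(1) / r
f(1) = 5424
f(59) = 5424 / 59
= 91.9 occurrences


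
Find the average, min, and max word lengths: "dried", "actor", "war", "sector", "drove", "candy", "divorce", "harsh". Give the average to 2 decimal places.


Lengths: "dried"=5, "actor"=5, "war"=3, "sector"=6, "drove"=5, "candy"=5, "divorce"=7, "harsh"=5
Sum = 41, Count = 8
Average = 41/8 = 5.13
= avg=5.13, min=3, max=7


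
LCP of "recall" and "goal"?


Word 1: "recall"
Word 2: "goal"
Comparing from start:
  Pos 0: 'r' != 'g' (stop)
LCP = "" (length 0)


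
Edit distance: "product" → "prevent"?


Word 1: "product" (length 7)
Word 2: "prevent" (length 7)
One optimal edit sequence (insert/delete/substitute each cost 1):
  1. keep 'p'
  2. keep 'r'
  3. substitute 'o' -> 'e'  (+1)
  4. substitute 'd' -> 'v'  (+1)
  5. substitute 'u' -> 'e'  (+1)
  6. substitute 'c' -> 'n'  (+1)
  7. keep 't'
Total edit operations: 4
Edit distance = 4


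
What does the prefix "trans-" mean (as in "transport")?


Prefix: trans-
Example: transport (trans- + port)
Meaning = across


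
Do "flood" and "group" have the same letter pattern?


Pattern of "flood": [0, 1, 2, 2, 3]
Pattern of "group": [0, 1, 2, 3, 4]
Patterns do not match
Same pattern = No


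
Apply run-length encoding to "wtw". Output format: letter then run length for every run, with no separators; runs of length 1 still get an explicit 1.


String: "wtw"
Scanning for consecutive runs:
  'w' x 1
  't' x 1
  'w' x 1
RLE = "w1t1w1"


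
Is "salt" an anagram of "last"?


Word 1: "last" → sorted: alst
Word 2: "salt" → sorted: alst
Same letters? alst == alst
Anagram = Yes


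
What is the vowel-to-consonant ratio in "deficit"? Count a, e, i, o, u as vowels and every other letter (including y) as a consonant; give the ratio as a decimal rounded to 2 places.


Word: "deficit"
Vowels (a,e,i,o,u): 3
Consonants: 4
Ratio = 3/4
= 0.75


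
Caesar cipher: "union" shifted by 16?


Word: "union"
Shift: 16
Each letter → (letter + shift) mod 26:
  'u' (20) + 16 = 10 → 'k'
  'n' (13) + 16 = 3 → 'd'
  'i' (8) + 16 = 24 → 'y'
  'o' (14) + 16 = 4 → 'e'
  'n' (13) + 16 = 3 → 'd'
Result = "kdyed"


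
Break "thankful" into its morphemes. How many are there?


Word: "thankful"
Morphemes: thank + -ful
Each morpheme carries meaning
= 2 morphemes


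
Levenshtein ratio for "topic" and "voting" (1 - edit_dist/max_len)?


Word 1: "topic" (length 5)
Word 2: "voting" (length 6)
One optimal edit sequence:
  1. substitute 't' -> 'v'  (+1)
  2. keep 'o'
  3. substitute 'p' -> 't'  (+1)
  4. keep 'i'
  5. insert 'n'  (+1)
  6. substitute 'c' -> 'g'  (+1)
Edit distance = 4
Max length = max(5, 6) = 6
Similarity = 1 - 4/6
= 0.3333


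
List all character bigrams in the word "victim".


Word: "victim" (length 6)
Number of bigrams = 6 - 2 + 1 = 5
  Position 0: "vi"
  Position 1: "ic"
  Position 2: "ct"
  Position 3: "ti"
  Position 4: "im"
Bigrams = "vi", "ic", "ct", "ti", "im"


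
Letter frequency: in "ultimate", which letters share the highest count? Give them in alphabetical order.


Word: "ultimate"
Letter counts:
  'a': 1
  'e': 1
  'i': 1
  'l': 1
  'm': 1
  't': 2
  'u': 1
Maximum count = 2
Most frequent = 't' (2 times each)


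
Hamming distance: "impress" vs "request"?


Comparing character by character (same length = 7):
  Pos 0: 'i' vs 'r' !=
  Pos 1: 'm' vs 'e' !=
  Pos 2: 'p' vs 'q' !=
  Pos 3: 'r' vs 'u' !=
  Pos 4: 'e' vs 'e' =
  Pos 5: 's' vs 's' =
  Pos 6: 's' vs 't' !=
Hamming distance = 5


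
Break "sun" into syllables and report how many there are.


Word: "sun"
Syllable breakdown: sun
Counting: 1 part
= 1 syllable


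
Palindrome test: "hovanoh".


Word: "hovanoh"
Reversed: "honavoh"
Forward == Backward? hovanoh != honavoh
Palindrome = No


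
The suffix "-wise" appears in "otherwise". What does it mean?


Suffix: -wise
Example: otherwise (other + -wise)
Meaning = in the manner of


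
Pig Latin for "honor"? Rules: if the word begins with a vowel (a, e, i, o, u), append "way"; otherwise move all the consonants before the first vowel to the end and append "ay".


Word: "honor"
Starts with consonant(s) → move to end, add 'ay'
Consonant cluster: "h"
Pig Latin = "onorhay"


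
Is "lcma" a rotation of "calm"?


Word: "calm", Candidate: "lcma"
Method: check if candidate is substring of word+word
"calmcalm" contains "lcma"? No
Is rotation = No


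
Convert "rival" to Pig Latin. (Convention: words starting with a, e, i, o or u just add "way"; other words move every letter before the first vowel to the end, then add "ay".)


Word: "rival"
Starts with consonant(s) → move to end, add 'ay'
Consonant cluster: "r"
Pig Latin = "ivalray"


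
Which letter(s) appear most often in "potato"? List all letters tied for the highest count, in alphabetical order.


Word: "potato"
Letter counts:
  'a': 1
  'o': 2
  'p': 1
  't': 2
Maximum count = 2
Most frequent = 'o', 't' (2 times each)


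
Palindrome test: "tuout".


Word: "tuout"
Reversed: "tuout"
Forward == Backward? tuout == tuout
Palindrome = Yes


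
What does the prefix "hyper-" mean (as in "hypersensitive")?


Prefix: hyper-
Example: hypersensitive (hyper- + sensitive)
Meaning = over / excessive


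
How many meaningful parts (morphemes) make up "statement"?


Word: "statement"
Morphemes: state + -ment
Each morpheme carries meaning
= 2 morphemes


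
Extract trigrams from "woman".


Word: "woman" (length 5)
Number of trigrams = 5 - 3 + 1 = 3
  Position 0: "wom"
  Position 1: "oma"
  Position 2: "man"
Trigrams = "wom", "oma", "man"


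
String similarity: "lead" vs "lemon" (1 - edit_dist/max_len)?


Word 1: "lead" (length 4)
Word 2: "lemon" (length 5)
One optimal edit sequence:
  1. keep 'l'
  2. keep 'e'
  3. insert 'm'  (+1)
  4. substitute 'a' -> 'o'  (+1)
  5. substitute 'd' -> 'n'  (+1)
Edit distance = 3
Max length = max(4, 5) = 5
Similarity = 1 - 3/5
= 0.4000


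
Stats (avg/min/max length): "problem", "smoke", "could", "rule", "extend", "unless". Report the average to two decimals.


Lengths: "problem"=7, "smoke"=5, "could"=5, "rule"=4, "extend"=6, "unless"=6
Sum = 33, Count = 6
Average = 33/6 = 5.50
= avg=5.50, min=4, max=7


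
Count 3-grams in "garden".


Word: "garden" (length 6)
Number of 3-grams = length - 3 + 1 = 6 - 3 + 1
= 4


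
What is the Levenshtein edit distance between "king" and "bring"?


Word 1: "king" (length 4)
Word 2: "bring" (length 5)
One optimal edit sequence (insert/delete/substitute each cost 1):
  1. insert 'b'  (+1)
  2. substitute 'k' -> 'r'  (+1)
  3. keep 'i'
  4. keep 'n'
  5. keep 'g'
Total edit operations: 2
Edit distance = 2


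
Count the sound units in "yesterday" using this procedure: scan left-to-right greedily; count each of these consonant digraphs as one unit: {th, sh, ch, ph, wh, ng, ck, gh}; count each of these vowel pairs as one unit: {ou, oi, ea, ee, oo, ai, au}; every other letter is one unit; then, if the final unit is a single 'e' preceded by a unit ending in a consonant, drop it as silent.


Word: "yesterday" (9 letters)
Left-to-right scan:
  (1) 'y' (letter)
  (2) 'e' (letter)
  (3) 's' (letter)
  (4) 't' (letter)
  (5) 'e' (letter)
  (6) 'r' (letter)
  (7) 'd' (letter)
  (8) 'a' (letter)
  (9) 'y' (letter)
Units from scan: 9
Sound units = 9 units


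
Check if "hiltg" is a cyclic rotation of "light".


Word: "light", Candidate: "hiltg"
Method: check if candidate is substring of word+word
"lightlight" contains "hiltg"? No
Is rotation = No


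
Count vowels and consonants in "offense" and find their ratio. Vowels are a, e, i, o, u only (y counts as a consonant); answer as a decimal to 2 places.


Word: "offense"
Vowels (a,e,i,o,u): 3
Consonants: 4
Ratio = 3/4
= 0.75


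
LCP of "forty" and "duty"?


Word 1: "forty"
Word 2: "duty"
Comparing from start:
  Pos 0: 'f' != 'd' (stop)
LCP = "" (length 0)


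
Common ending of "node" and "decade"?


Word 1: "node"
Word 2: "decade"
Comparing from end:
  Pos -1: 'e' == 'e'
  Pos -2: 'd' == 'd'
  Pos -3: 'o' != 'a' (stop)
LCS = "de" (length 2)


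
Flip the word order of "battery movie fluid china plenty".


Original: "battery movie fluid china plenty"
Words (1..n): battery | movie | fluid | china | plenty
Reversed (n..1): plenty | china | fluid | movie | battery
Result = "plenty china fluid movie battery"


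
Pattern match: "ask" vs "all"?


Pattern of "ask": [0, 1, 2]
Pattern of "all": [0, 1, 1]
Patterns do not match
Same pattern = No


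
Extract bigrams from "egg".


Word: "egg" (length 3)
Number of bigrams = 3 - 2 + 1 = 2
  Position 0: "eg"
  Position 1: "gg"
Bigrams = "eg", "gg"


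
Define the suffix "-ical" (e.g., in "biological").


Suffix: -ical
As in: biological -> biology + -ical, with a spelling change
Meaning = relating to


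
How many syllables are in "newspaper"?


Word: "newspaper"
Syllable breakdown: news-pa-per
Counting: 3 parts
= 3 syllables


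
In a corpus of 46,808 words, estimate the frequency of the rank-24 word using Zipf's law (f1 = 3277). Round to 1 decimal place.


Zipf's law: f(r) = f(1) / r
f(1) = 3277
f(24) = 3277 / 24
= 136.5 occurrences


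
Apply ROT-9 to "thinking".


Word: "thinking"
Shift: 9
Each letter → (letter + shift) mod 26:
  't' (19) + 9 = 2 → 'c'
  'h' (7) + 9 = 16 → 'q'
  'i' (8) + 9 = 17 → 'r'
  'n' (13) + 9 = 22 → 'w'
  'k' (10) + 9 = 19 → 't'
  'i' (8) + 9 = 17 → 'r'
  'n' (13) + 9 = 22 → 'w'
  'g' (6) + 9 = 15 → 'p'
Result = "cqrwtrwp"


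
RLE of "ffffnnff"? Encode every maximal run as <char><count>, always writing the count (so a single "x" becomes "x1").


String: "ffffnnff"
Scanning for consecutive runs:
  'f' x 4
  'n' x 2
  'f' x 2
RLE = "f4n2f2"


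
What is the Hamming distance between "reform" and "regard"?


Comparing character by character (same length = 6):
  Pos 0: 'r' vs 'r' =
  Pos 1: 'e' vs 'e' =
  Pos 2: 'f' vs 'g' !=
  Pos 3: 'o' vs 'a' !=
  Pos 4: 'r' vs 'r' =
  Pos 5: 'm' vs 'd' !=
Hamming distance = 3


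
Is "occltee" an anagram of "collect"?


Word 1: "collect" → sorted: ccellot
Word 2: "occltee" → sorted: cceelot
Same letters? ccellot != cceelot
Anagram = No


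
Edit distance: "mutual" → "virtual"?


Word 1: "mutual" (length 6)
Word 2: "virtual" (length 7)
One optimal edit sequence (insert/delete/substitute each cost 1):
  1. insert 'v'  (+1)
  2. substitute 'm' -> 'i'  (+1)
  3. substitute 'u' -> 'r'  (+1)
  4. keep 't'
  5. keep 'u'
  6. keep 'a'
  7. keep 'l'
Total edit operations: 3
Edit distance = 3


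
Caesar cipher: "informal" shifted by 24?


Word: "informal"
Shift: 24
Each letter → (letter + shift) mod 26:
  'i' (8) + 24 = 6 → 'g'
  'n' (13) + 24 = 11 → 'l'
  'f' (5) + 24 = 3 → 'd'
  'o' (14) + 24 = 12 → 'm'
  'r' (17) + 24 = 15 → 'p'
  'm' (12) + 24 = 10 → 'k'
  'a' (0) + 24 = 24 → 'y'
  'l' (11) + 24 = 9 → 'j'
Result = "gldmpkyj"


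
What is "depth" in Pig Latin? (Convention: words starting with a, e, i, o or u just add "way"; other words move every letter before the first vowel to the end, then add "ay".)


Word: "depth"
Starts with consonant(s) → move to end, add 'ay'
Consonant cluster: "d"
Pig Latin = "epthday"


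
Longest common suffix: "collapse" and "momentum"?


Word 1: "collapse"
Word 2: "momentum"
Comparing from end:
  Pos -1: 'e' != 'm' (stop)
LCS = "" (length 0)


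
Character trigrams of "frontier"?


Word: "frontier" (length 8)
Number of trigrams = 8 - 3 + 1 = 6
  Position 0: "fro"
  Position 1: "ron"
  Position 2: "ont"
  Position 3: "nti"
  Position 4: "tie"
  Position 5: "ier"
Trigrams = "fro", "ron", "ont", "nti", "tie", "ier"


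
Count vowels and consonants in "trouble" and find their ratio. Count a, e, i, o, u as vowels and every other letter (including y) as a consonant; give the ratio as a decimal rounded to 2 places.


Word: "trouble"
Vowels (a,e,i,o,u): 3
Consonants: 4
Ratio = 3/4
= 0.75


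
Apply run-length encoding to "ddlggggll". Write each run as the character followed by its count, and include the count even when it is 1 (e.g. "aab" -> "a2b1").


String: "ddlggggll"
Scanning for consecutive runs:
  'd' x 2
  'l' x 1
  'g' x 4
  'l' x 2
RLE = "d2l1g4l2"


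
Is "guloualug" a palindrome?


Word: "guloualug"
Reversed: "gulauolug"
Forward == Backward? guloualug != gulauolug
Palindrome = No


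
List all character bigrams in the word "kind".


Word: "kind" (length 4)
Number of bigrams = 4 - 2 + 1 = 3
  Position 0: "ki"
  Position 1: "in"
  Position 2: "nd"
Bigrams = "ki", "in", "nd"


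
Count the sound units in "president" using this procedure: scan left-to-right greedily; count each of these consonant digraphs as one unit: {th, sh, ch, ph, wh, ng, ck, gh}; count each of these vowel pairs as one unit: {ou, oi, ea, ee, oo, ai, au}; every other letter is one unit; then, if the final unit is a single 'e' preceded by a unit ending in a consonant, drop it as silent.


Word: "president" (9 letters)
Left-to-right scan:
  1. 'p' (letter)
  2. 'r' (letter)
  3. 'e' (letter)
  4. 's' (letter)
  5. 'i' (letter)
  6. 'd' (letter)
  7. 'e' (letter)
  8. 'n' (letter)
  9. 't' (letter)
Units from scan: 9
Sound units = 9 units


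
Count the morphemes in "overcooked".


Word: "overcooked"
Morphemes: over- | cook | -ed
Each morpheme carries meaning
= 3 morphemes


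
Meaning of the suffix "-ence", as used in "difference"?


Suffix: -ence
Example: difference (differ + -ence)
Meaning = state of


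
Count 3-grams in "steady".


Word: "steady" (length 6)
Number of 3-grams = length - 3 + 1 = 6 - 3 + 1
= 4


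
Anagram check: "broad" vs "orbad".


Word 1: "broad" → sorted: abdor
Word 2: "orbad" → sorted: abdor
Same letters? abdor == abdor
Anagram = Yes


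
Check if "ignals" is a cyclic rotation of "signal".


Word: "signal", Candidate: "ignals"
Method: check if candidate is substring of word+word
"signalsignal" contains "ignals"? Yes
Is rotation = Yes


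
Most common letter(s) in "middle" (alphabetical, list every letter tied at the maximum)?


Word: "middle"
Letter counts:
  'd': 2
  'e': 1
  'i': 1
  'l': 1
  'm': 1
Maximum count = 2
Most frequent = 'd' (2 times each)


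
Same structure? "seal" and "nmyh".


Pattern of "seal": [0, 1, 2, 3]
Pattern of "nmyh": [0, 1, 2, 3]
Patterns match
Same pattern = Yes


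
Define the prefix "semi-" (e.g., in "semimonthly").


Prefix: semi-
As in: semimonthly -> semi- + monthly
Meaning = half


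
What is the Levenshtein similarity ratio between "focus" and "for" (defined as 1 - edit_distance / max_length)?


Word 1: "focus" (length 5)
Word 2: "for" (length 3)
One optimal edit sequence:
  1. keep 'f'
  2. keep 'o'
  3. delete 'c'  (+1)
  4. delete 'u'  (+1)
  5. substitute 's' -> 'r'  (+1)
Edit distance = 3
Max length = max(5, 3) = 5
Similarity = 1 - 3/5
= 0.4000


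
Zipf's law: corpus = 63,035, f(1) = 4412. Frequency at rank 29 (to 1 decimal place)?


Zipf's law: f(r) = f(1) / r
f(1) = 4412
f(29) = 4412 / 29
= 152.1 occurrences


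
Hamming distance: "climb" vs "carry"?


Comparing character by character (same length = 5):
  Pos 0: 'c' vs 'c' =
  Pos 1: 'l' vs 'a' !=
  Pos 2: 'i' vs 'r' !=
  Pos 3: 'm' vs 'r' !=
  Pos 4: 'b' vs 'y' !=
Hamming distance = 4


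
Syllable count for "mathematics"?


Word: "mathematics"
Syllable breakdown: math / e / mat / ics
Counting: 4 parts
= 4 syllables


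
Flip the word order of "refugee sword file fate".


Original: "refugee sword file fate"
Words (1..n): refugee | sword | file | fate
Reversed (n..1): fate | file | sword | refugee
Result = "fate file sword refugee"


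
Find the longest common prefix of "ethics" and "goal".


Word 1: "ethics"
Word 2: "goal"
Comparing from start:
  Pos 0: 'e' != 'g' (stop)
LCP = "" (length 0)


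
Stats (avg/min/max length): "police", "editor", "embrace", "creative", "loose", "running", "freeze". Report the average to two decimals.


Lengths: "police"=6, "editor"=6, "embrace"=7, "creative"=8, "loose"=5, "running"=7, "freeze"=6
Sum = 45, Count = 7
Average = 45/7 = 6.43
= avg=6.43, min=5, max=8


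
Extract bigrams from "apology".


Word: "apology" (length 7)
Number of bigrams = 7 - 2 + 1 = 6
  Position 0: "ap"
  Position 1: "po"
  Position 2: "ol"
  Position 3: "lo"
  Position 4: "og"
  Position 5: "gy"
Bigrams = "ap", "po", "ol", "lo", "og", "gy"


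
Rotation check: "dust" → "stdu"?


Word: "dust", Candidate: "stdu"
Method: check if candidate is substring of word+word
"dustdust" contains "stdu"? Yes
Is rotation = Yes


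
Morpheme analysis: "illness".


Word: "illness"
Morphemes: ill + -ness
Each morpheme carries meaning
= 2 morphemes


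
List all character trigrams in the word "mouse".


Word: "mouse" (length 5)
Number of trigrams = 5 - 3 + 1 = 3
  Position 0: "mou"
  Position 1: "ous"
  Position 2: "use"
Trigrams = "mou", "ous", "use"


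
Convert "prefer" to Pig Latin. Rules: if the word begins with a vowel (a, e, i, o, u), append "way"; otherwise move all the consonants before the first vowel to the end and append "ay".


Word: "prefer"
Starts with consonant(s) → move to end, add 'ay'
Consonant cluster: "pr"
Pig Latin = "eferpray"


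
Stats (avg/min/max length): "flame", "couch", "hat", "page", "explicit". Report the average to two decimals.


Lengths: "flame"=5, "couch"=5, "hat"=3, "page"=4, "explicit"=8
Sum = 25, Count = 5
Average = 25/5 = 5.00
= avg=5.00, min=3, max=8


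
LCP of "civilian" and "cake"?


Word 1: "civilian"
Word 2: "cake"
Comparing from start:
  Pos 0: 'c' == 'c'
  Pos 1: 'i' != 'a' (stop)
LCP = "c" (length 1)


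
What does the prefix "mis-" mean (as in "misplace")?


Prefix: mis-
Example: misplace = mis- + place
Meaning = wrongly


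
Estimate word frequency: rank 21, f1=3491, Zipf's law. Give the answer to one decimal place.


Zipf's law: f(r) = f(1) / r
f(1) = 3491
f(21) = 3491 / 21
= 166.2 occurrences


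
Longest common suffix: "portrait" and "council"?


Word 1: "portrait"
Word 2: "council"
Comparing from end:
  Pos -1: 't' != 'l' (stop)
LCS = "" (length 0)


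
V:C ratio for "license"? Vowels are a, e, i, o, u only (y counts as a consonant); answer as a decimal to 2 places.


Word: "license"
Vowels (a,e,i,o,u): 3
Consonants: 4
Ratio = 3/4
= 0.75


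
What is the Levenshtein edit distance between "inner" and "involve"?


Word 1: "inner" (length 5)
Word 2: "involve" (length 7)
One optimal edit sequence (insert/delete/substitute each cost 1):
  1. keep 'i'
  2. keep 'n'
  3. insert 'v'  (+1)
  4. insert 'o'  (+1)
  5. substitute 'n' -> 'l'  (+1)
  6. substitute 'e' -> 'v'  (+1)
  7. substitute 'r' -> 'e'  (+1)
Total edit operations: 5
Edit distance = 5


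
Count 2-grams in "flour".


Word: "flour" (length 5)
Number of 2-grams = length - 2 + 1 = 5 - 2 + 1
= 4


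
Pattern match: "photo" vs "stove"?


Pattern of "photo": [0, 1, 2, 3, 2]
Pattern of "stove": [0, 1, 2, 3, 4]
Patterns do not match
Same pattern = No


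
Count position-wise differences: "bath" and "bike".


Comparing character by character (same length = 4):
  Pos 0: 'b' vs 'b' =
  Pos 1: 'a' vs 'i' !=
  Pos 2: 't' vs 'k' !=
  Pos 3: 'h' vs 'e' !=
Hamming distance = 3


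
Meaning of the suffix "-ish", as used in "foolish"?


Suffix: -ish
As in: foolish -> fool + -ish
Meaning = somewhat / having the qualities of


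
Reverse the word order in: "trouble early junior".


Original: "trouble early junior"
Words (1..n): trouble | early | junior
Reversed (n..1): junior | early | trouble
Result = "junior early trouble"


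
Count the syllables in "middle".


Word: "middle"
Syllable breakdown: mid · dle
Counting: 2 parts
= 2 syllables


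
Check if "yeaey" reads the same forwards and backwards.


Word: "yeaey"
Reversed: "yeaey"
Forward == Backward? yeaey == yeaey
Palindrome = Yes


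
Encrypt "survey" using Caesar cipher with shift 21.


Word: "survey"
Shift: 21
Each letter → (letter + shift) mod 26:
  's' (18) + 21 = 13 → 'n'
  'u' (20) + 21 = 15 → 'p'
  'r' (17) + 21 = 12 → 'm'
  'v' (21) + 21 = 16 → 'q'
  'e' (4) + 21 = 25 → 'z'
  'y' (24) + 21 = 19 → 't'
Result = "npmqzt"


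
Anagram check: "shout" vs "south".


Word 1: "shout" → sorted: hostu
Word 2: "south" → sorted: hostu
Same letters? hostu == hostu
Anagram = Yes


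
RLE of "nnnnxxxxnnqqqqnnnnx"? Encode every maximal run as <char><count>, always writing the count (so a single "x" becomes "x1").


String: "nnnnxxxxnnqqqqnnnnx"
Scanning for consecutive runs:
  'n' x 4
  'x' x 4
  'n' x 2
  'q' x 4
  'n' x 4
  'x' x 1
RLE = "n4x4n2q4n4x1"


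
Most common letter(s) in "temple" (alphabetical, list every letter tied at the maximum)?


Word: "temple"
Letter counts:
  'e': 2
  'l': 1
  'm': 1
  'p': 1
  't': 1
Maximum count = 2
Most frequent = 'e' (2 times each)


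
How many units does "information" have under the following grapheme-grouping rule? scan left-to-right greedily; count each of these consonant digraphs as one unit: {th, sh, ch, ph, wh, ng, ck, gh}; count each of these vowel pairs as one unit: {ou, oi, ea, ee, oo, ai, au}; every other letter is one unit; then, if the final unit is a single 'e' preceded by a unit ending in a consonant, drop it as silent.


Word: "information" (11 letters)
Left-to-right scan:
  (1) 'i' (letter)
  (2) 'n' (letter)
  (3) 'f' (letter)
  (4) 'o' (letter)
  (5) 'r' (letter)
  (6) 'm' (letter)
  (7) 'a' (letter)
  (8) 't' (letter)
  (9) 'i' (letter)
  (10) 'o' (letter)
  (11) 'n' (letter)
Units from scan: 11
Sound units = 11 units


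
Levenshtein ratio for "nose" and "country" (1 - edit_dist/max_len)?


Word 1: "nose" (length 4)
Word 2: "country" (length 7)
One optimal edit sequence:
  1. insert 'c'  (+1)
  2. insert 'o'  (+1)
  3. insert 'u'  (+1)
  4. keep 'n'
  5. substitute 'o' -> 't'  (+1)
  6. substitute 's' -> 'r'  (+1)
  7. substitute 'e' -> 'y'  (+1)
Edit distance = 6
Max length = max(4, 7) = 7
Similarity = 1 - 6/7
= 0.1429


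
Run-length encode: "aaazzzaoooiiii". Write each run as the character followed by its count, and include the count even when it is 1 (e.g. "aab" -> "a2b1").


String: "aaazzzaoooiiii"
Scanning for consecutive runs:
  'a' x 3
  'z' x 3
  'a' x 1
  'o' x 3
  'i' x 4
RLE = "a3z3a1o3i4"


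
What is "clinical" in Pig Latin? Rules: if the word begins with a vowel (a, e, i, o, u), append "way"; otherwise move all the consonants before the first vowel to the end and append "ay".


Word: "clinical"
Starts with consonant(s) → move to end, add 'ay'
Consonant cluster: "cl"
Pig Latin = "inicalclay"


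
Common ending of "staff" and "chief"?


Word 1: "staff"
Word 2: "chief"
Comparing from end:
  Pos -1: 'f' == 'f'
  Pos -2: 'f' != 'e' (stop)
LCS = "f" (length 1)


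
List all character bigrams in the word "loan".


Word: "loan" (length 4)
Number of bigrams = 4 - 2 + 1 = 3
  Position 0: "lo"
  Position 1: "oa"
  Position 2: "an"
Bigrams = "lo", "oa", "an"


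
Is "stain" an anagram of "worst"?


Word 1: "worst" → sorted: orstw
Word 2: "stain" → sorted: ainst
Same letters? orstw != ainst
Anagram = No


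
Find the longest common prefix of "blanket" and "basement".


Word 1: "blanket"
Word 2: "basement"
Comparing from start:
  Pos 0: 'b' == 'b'
  Pos 1: 'l' != 'a' (stop)
LCP = "b" (length 1)


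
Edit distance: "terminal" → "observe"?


Word 1: "terminal" (length 8)
Word 2: "observe" (length 7)
One optimal edit sequence (insert/delete/substitute each cost 1):
  1. delete 't'  (+1)
  2. substitute 'e' -> 'o'  (+1)
  3. substitute 'r' -> 'b'  (+1)
  4. substitute 'm' -> 's'  (+1)
  5. substitute 'i' -> 'e'  (+1)
  6. substitute 'n' -> 'r'  (+1)
  7. substitute 'a' -> 'v'  (+1)
  8. substitute 'l' -> 'e'  (+1)
Total edit operations: 8
Edit distance = 8


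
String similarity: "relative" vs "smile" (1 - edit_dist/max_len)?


Word 1: "relative" (length 8)
Word 2: "smile" (length 5)
One optimal edit sequence:
  1. delete 'r'  (+1)
  2. delete 'e'  (+1)
  3. delete 'l'  (+1)
  4. substitute 'a' -> 's'  (+1)
  5. substitute 't' -> 'm'  (+1)
  6. keep 'i'
  7. substitute 'v' -> 'l'  (+1)
  8. keep 'e'
Edit distance = 6
Max length = max(8, 5) = 8
Similarity = 1 - 6/8
= 0.2500


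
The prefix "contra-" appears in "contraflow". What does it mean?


Prefix: contra-
Example: contraflow = contra- + flow
Meaning = against


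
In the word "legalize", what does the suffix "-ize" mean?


Suffix: -ize
As in: legalize -> legal + -ize
Meaning = to make


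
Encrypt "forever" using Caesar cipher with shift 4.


Word: "forever"
Shift: 4
Each letter → (letter + shift) mod 26:
  'f' (5) + 4 = 9 → 'j'
  'o' (14) + 4 = 18 → 's'
  'r' (17) + 4 = 21 → 'v'
  'e' (4) + 4 = 8 → 'i'
  'v' (21) + 4 = 25 → 'z'
  'e' (4) + 4 = 8 → 'i'
  'r' (17) + 4 = 21 → 'v'
Result = "jsviziv"


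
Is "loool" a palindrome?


Word: "loool"
Reversed: "loool"
Forward == Backward? loool == loool
Palindrome = Yes


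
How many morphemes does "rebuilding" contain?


Word: "rebuilding"
Morphemes: re- + build + -ing
Each morpheme carries meaning
= 3 morphemes


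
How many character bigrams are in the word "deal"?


Word: "deal" (length 4)
Number of 2-grams = length - 2 + 1 = 4 - 2 + 1
= 3


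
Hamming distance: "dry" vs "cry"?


Comparing character by character (same length = 3):
  Pos 0: 'd' vs 'c' !=
  Pos 1: 'r' vs 'r' =
  Pos 2: 'y' vs 'y' =
Hamming distance = 1


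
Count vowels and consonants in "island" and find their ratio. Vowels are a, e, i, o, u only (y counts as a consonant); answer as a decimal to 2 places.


Word: "island"
Vowels (a,e,i,o,u): 2
Consonants: 4
Ratio = 2/4
= 0.50


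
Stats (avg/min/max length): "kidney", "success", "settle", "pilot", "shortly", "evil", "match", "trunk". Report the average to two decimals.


Lengths: "kidney"=6, "success"=7, "settle"=6, "pilot"=5, "shortly"=7, "evil"=4, "match"=5, "trunk"=5
Sum = 45, Count = 8
Average = 45/8 = 5.63
= avg=5.63, min=4, max=7


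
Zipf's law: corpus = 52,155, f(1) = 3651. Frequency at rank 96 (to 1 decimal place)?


Zipf's law: f(r) = f(1) / r
f(1) = 3651
f(96) = 3651 / 96
= 38.0 occurrences


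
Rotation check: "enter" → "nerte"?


Word: "enter", Candidate: "nerte"
Method: check if candidate is substring of word+word
"enterenter" contains "nerte"? No
Is rotation = No


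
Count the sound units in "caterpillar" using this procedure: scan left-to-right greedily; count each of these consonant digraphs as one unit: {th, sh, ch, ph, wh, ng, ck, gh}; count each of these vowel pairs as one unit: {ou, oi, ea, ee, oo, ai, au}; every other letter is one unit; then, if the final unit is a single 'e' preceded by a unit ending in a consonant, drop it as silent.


Word: "caterpillar" (11 letters)
Left-to-right scan:
  [1] 'c' (letter)
  [2] 'a' (letter)
  [3] 't' (letter)
  [4] 'e' (letter)
  [5] 'r' (letter)
  [6] 'p' (letter)
  [7] 'i' (letter)
  [8] 'l' (letter)
  [9] 'l' (letter)
  [10] 'a' (letter)
  [11] 'r' (letter)
Units from scan: 11
Sound units = 11 units


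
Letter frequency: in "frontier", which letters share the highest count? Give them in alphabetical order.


Word: "frontier"
Letter counts:
  'e': 1
  'f': 1
  'i': 1
  'n': 1
  'o': 1
  'r': 2
  't': 1
Maximum count = 2
Most frequent = 'r' (2 times each)


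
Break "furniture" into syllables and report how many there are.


Word: "furniture"
Syllable breakdown: fur · ni · ture
Counting: 3 parts
= 3 syllables


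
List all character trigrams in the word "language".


Word: "language" (length 8)
Number of trigrams = 8 - 3 + 1 = 6
  Position 0: "lan"
  Position 1: "ang"
  Position 2: "ngu"
  Position 3: "gua"
  Position 4: "uag"
  Position 5: "age"
Trigrams = "lan", "ang", "ngu", "gua", "uag", "age"


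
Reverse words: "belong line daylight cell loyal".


Original: "belong line daylight cell loyal"
Words (1..n): belong | line | daylight | cell | loyal
Reversed (n..1): loyal | cell | daylight | line | belong
Result = "loyal cell daylight line belong"


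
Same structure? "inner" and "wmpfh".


Pattern of "inner": [0, 1, 1, 2, 3]
Pattern of "wmpfh": [0, 1, 2, 3, 4]
Patterns do not match
Same pattern = No


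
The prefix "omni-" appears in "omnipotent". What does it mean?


Prefix: omni-
As in: omnipotent -> omni- + potent
Meaning = all


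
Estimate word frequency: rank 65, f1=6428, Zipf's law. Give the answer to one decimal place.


Zipf's law: f(r) = f(1) / r
f(1) = 6428
f(65) = 6428 / 65
= 98.9 occurrences


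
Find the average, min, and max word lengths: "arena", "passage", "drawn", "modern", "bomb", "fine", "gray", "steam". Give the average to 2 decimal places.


Lengths: "arena"=5, "passage"=7, "drawn"=5, "modern"=6, "bomb"=4, "fine"=4, "gray"=4, "steam"=5
Sum = 40, Count = 8
Average = 40/8 = 5.00
= avg=5.00, min=4, max=7


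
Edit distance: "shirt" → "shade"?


Word 1: "shirt" (length 5)
Word 2: "shade" (length 5)
One optimal edit sequence (insert/delete/substitute each cost 1):
  1. keep 's'
  2. keep 'h'
  3. substitute 'i' -> 'a'  (+1)
  4. substitute 'r' -> 'd'  (+1)
  5. substitute 't' -> 'e'  (+1)
Total edit operations: 3
Edit distance = 3


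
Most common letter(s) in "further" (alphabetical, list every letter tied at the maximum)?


Word: "further"
Letter counts:
  'e': 1
  'f': 1
  'h': 1
  'r': 2
  't': 1
  'u': 1
Maximum count = 2
Most frequent = 'r' (2 times each)


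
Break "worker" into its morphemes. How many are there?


Word: "worker"
Morphemes: work / -er
Each morpheme carries meaning
= 2 morphemes


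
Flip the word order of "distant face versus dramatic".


Original: "distant face versus dramatic"
Words (1..n): distant | face | versus | dramatic
Reversed (n..1): dramatic | versus | face | distant
Result = "dramatic versus face distant"


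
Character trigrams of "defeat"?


Word: "defeat" (length 6)
Number of trigrams = 6 - 3 + 1 = 4
  Position 0: "def"
  Position 1: "efe"
  Position 2: "fea"
  Position 3: "eat"
Trigrams = "def", "efe", "fea", "eat"


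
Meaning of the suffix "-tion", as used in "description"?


Suffix: -tion
Example: description (describe + -tion, with a spelling change)
Meaning = act or process


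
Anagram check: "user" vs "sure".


Word 1: "user" → sorted: ersu
Word 2: "sure" → sorted: ersu
Same letters? ersu == ersu
Anagram = Yes
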